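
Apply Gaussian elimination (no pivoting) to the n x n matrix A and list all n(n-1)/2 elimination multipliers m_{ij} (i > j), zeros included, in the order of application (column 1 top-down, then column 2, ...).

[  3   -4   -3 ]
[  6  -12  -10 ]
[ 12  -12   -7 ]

multipliers: 2, 4, -1

Forward elimination:
R2 <- R2 - (2)*R1:  [  0  -4  -4 ]
R3 <- R3 - (4)*R1:  [ 0  4  5 ]
R3 <- R3 - (-1)*R2:  [ 0  0  1 ]
Multipliers (in order of application): m_{21} = 2, m_{31} = 4, m_{32} = -1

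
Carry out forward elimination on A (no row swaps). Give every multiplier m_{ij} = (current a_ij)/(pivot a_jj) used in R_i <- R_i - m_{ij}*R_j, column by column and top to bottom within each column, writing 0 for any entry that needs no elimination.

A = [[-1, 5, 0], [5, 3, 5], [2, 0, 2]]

Forward elimination:
R2 <- R2 - (-5)*R1:  [  0  28   5 ]
R3 <- R3 - (-2)*R1:  [  0  10   2 ]
R3 <- R3 - (5/14)*R2:  [    0     0  3/14 ]
Multipliers (in order of application): m_{21} = -5, m_{31} = -2, m_{32} = 5/14

multipliers: -5, -2, 5/14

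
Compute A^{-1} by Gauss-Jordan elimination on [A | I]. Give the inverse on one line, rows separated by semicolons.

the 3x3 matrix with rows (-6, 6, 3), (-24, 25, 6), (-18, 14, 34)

Gauss-Jordan on [A | I]:
R1 <- (1/-6)*R1:  [    1    -1  -1/2  |  -1/6     0     0 ]
R2 <- R2 - (-24)*R1:  [  0   1  -6  |  -4   1   0 ]
R3 <- R3 - (-18)*R1:  [  0  -4  25  |  -3   0   1 ]
R1 <- R1 - (-1)*R2:  [     1      0  -13/2  |  -25/6      1      0 ]
R3 <- R3 - (-4)*R2:  [   0    0    1  |  -19    4    1 ]
R1 <- R1 - (-13/2)*R3:  [      1       0       0  |  -383/3      27    13/2 ]
R2 <- R2 - (-6)*R3:  [    0     1     0  |  -118    25     6 ]
Right block of [I | A^{-1}] is the inverse:
[ -383/3  27  13/2 ]
[   -118  25     6 ]
[    -19   4     1 ]

inverse = [-383/3 27 13/2; -118 25 6; -19 4 1]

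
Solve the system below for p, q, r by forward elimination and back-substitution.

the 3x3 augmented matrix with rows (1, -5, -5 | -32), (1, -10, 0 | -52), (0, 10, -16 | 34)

(-2, 5, 1)

Forward elimination on [A|b]:
R2 <- R2 - (1)*R1:  [   0   -5    5  -20 ]
R3 <- R3 - (-2)*R2:  [  0   0  -6  -6 ]
Row echelon form:
[ 1  -5  -5  |  -32 ]
[ 0  -5   5  |  -20 ]
[ 0   0  -6  |   -6 ]
Back-substitution:
r = (-6) / -6 = 1
q = (-20 - (5)*(1)) / -5 = 5
p = (-32 - (-5)*(5) - (-5)*(1)) / 1 = -2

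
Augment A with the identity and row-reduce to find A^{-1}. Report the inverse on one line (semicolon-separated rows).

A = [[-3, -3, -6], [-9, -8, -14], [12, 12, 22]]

inverse = [-4/3 -1 -1; 5 1 2; -2 0 -1/2]

Gauss-Jordan on [A | I]:
R1 <- (1/-3)*R1:  [    1     1     2  |  -1/3     0     0 ]
R2 <- R2 - (-9)*R1:  [  0   1   4  |  -3   1   0 ]
R3 <- R3 - (12)*R1:  [  0   0  -2  |   4   0   1 ]
R1 <- R1 - (1)*R2:  [   1    0   -2  |  8/3   -1    0 ]
R3 <- (1/-2)*R3:  [    0     0     1  |    -2     0  -1/2 ]
R1 <- R1 - (-2)*R3:  [    1     0     0  |  -4/3    -1    -1 ]
R2 <- R2 - (4)*R3:  [ 0  1  0  |  5  1  2 ]
Right block of [I | A^{-1}] is the inverse:
[ -4/3  -1    -1 ]
[    5   1     2 ]
[   -2   0  -1/2 ]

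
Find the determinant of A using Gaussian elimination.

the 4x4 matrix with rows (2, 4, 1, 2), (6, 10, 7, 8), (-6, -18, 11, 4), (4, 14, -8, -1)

det(A) = 24

Forward elimination:
R2 <- R2 - (3)*R1:  [  0  -2   4   2 ]
R3 <- R3 - (-3)*R1:  [  0  -6  14  10 ]
R4 <- R4 - (2)*R1:  [   0    6  -10   -5 ]
R3 <- R3 - (3)*R2:  [ 0  0  2  4 ]
R4 <- R4 - (-3)*R2:  [ 0  0  2  1 ]
R4 <- R4 - (1)*R3:  [  0   0   0  -3 ]
Upper-triangular form:
[ 2   4  1   2 ]
[ 0  -2  4   2 ]
[ 0   0  2   4 ]
[ 0   0  0  -3 ]
det(A) = (-1)^0 * (2) * (-2) * (2) * (-3) = 24  (0 row swaps -> sign +1)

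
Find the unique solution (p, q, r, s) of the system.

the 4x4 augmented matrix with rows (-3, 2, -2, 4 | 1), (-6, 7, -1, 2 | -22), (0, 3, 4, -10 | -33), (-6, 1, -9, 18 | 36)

Forward elimination on [A|b]:
R2 <- R2 - (2)*R1:  [   0    3    3   -6  -24 ]
R4 <- R4 - (2)*R1:  [  0  -3  -5  10  34 ]
R3 <- R3 - (1)*R2:  [  0   0   1  -4  -9 ]
R4 <- R4 - (-1)*R2:  [  0   0  -2   4  10 ]
R4 <- R4 - (-2)*R3:  [  0   0   0  -4  -8 ]
Row echelon form:
[ -3  2  -2   4  |    1 ]
[  0  3   3  -6  |  -24 ]
[  0  0   1  -4  |   -9 ]
[  0  0   0  -4  |   -8 ]
Back-substitution:
s = (-8) / -4 = 2
r = (-9 - (-4)*(2)) / 1 = -1
q = (-24 - (3)*(-1) - (-6)*(2)) / 3 = -3
p = (1 - (2)*(-3) - (-2)*(-1) - (4)*(2)) / -3 = 1

(1, -3, -1, 2)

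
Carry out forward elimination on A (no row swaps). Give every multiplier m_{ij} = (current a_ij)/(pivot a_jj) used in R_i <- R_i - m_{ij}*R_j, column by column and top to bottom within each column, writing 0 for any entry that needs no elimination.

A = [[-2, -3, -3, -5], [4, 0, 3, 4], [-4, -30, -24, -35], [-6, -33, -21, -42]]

Forward elimination:
R2 <- R2 - (-2)*R1:  [  0  -6  -3  -6 ]
R3 <- R3 - (2)*R1:  [   0  -24  -18  -25 ]
R4 <- R4 - (3)*R1:  [   0  -24  -12  -27 ]
R3 <- R3 - (4)*R2:  [  0   0  -6  -1 ]
R4 <- R4 - (4)*R2:  [  0   0   0  -3 ]
R4: entry in column 3 is already 0 -> m_{43} = 0 (no row operation needed)
Multipliers (in order of application): m_{21} = -2, m_{31} = 2, m_{41} = 3, m_{32} = 4, m_{42} = 4, m_{43} = 0

multipliers: -2, 2, 3, 4, 4, 0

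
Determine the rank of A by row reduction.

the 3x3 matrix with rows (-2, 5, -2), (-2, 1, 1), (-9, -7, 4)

rank(A) = 3

Row reduction:
R2 <- R2 - (1)*R1:  [  0  -4   3 ]
R3 <- R3 - (9/2)*R1:  [     0  -59/2     13 ]
R3 <- R3 - (59/8)*R2:  [     0      0  -73/8 ]
Row echelon form:
[ -2   5     -2 ]
[  0  -4      3 ]
[  0   0  -73/8 ]
Nonzero rows / pivot columns: 3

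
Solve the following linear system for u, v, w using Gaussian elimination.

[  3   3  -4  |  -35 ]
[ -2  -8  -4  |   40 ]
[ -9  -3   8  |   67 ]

Forward elimination on [A|b]:
R2 <- R2 - (-2/3)*R1:  [     0     -6  -20/3   50/3 ]
R3 <- R3 - (-3)*R1:  [   0    6   -4  -38 ]
R3 <- R3 - (-1)*R2:  [     0      0  -32/3  -64/3 ]
Row echelon form:
[ 3   3     -4  |    -35 ]
[ 0  -6  -20/3  |   50/3 ]
[ 0   0  -32/3  |  -64/3 ]
Back-substitution:
w = (-64/3) / (-32/3) = 2
v = (50/3 - (-20/3)*(2)) / -6 = -5
u = (-35 - (3)*(-5) - (-4)*(2)) / 3 = -4

(-4, -5, 2)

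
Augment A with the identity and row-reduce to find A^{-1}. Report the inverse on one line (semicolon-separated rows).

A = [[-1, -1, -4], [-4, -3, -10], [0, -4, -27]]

inverse = [41/3 -11/3 -2/3; -36 9 2; 16/3 -4/3 -1/3]

Gauss-Jordan on [A | I]:
R1 <- (1/-1)*R1:  [  1   1   4  |  -1   0   0 ]
R2 <- R2 - (-4)*R1:  [  0   1   6  |  -4   1   0 ]
R1 <- R1 - (1)*R2:  [  1   0  -2  |   3  -1   0 ]
R3 <- R3 - (-4)*R2:  [   0    0   -3  |  -16    4    1 ]
R3 <- (1/-3)*R3:  [    0     0     1  |  16/3  -4/3  -1/3 ]
R1 <- R1 - (-2)*R3:  [     1      0      0  |   41/3  -11/3   -2/3 ]
R2 <- R2 - (6)*R3:  [   0    1    0  |  -36    9    2 ]
Right block of [I | A^{-1}] is the inverse:
[ 41/3  -11/3  -2/3 ]
[  -36      9     2 ]
[ 16/3   -4/3  -1/3 ]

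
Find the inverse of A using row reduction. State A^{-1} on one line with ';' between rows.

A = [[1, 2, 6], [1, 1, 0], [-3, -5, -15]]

inverse = [-5 0 -2; 5 1 2; -2/3 -1/3 -1/3]

Gauss-Jordan on [A | I]:
R2 <- R2 - (1)*R1:  [  0  -1  -6  |  -1   1   0 ]
R3 <- R3 - (-3)*R1:  [ 0  1  3  |  3  0  1 ]
R2 <- (1/-1)*R2:  [  0   1   6  |   1  -1   0 ]
R1 <- R1 - (2)*R2:  [  1   0  -6  |  -1   2   0 ]
R3 <- R3 - (1)*R2:  [  0   0  -3  |   2   1   1 ]
R3 <- (1/-3)*R3:  [    0     0     1  |  -2/3  -1/3  -1/3 ]
R1 <- R1 - (-6)*R3:  [  1   0   0  |  -5   0  -2 ]
R2 <- R2 - (6)*R3:  [ 0  1  0  |  5  1  2 ]
Right block of [I | A^{-1}] is the inverse:
[   -5     0    -2 ]
[    5     1     2 ]
[ -2/3  -1/3  -1/3 ]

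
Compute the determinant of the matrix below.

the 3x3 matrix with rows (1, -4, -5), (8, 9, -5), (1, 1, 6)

det(A) = 276

Forward elimination:
R2 <- R2 - (8)*R1:  [  0  41  35 ]
R3 <- R3 - (1)*R1:  [  0   5  11 ]
R3 <- R3 - (5/41)*R2:  [      0       0  276/41 ]
Upper-triangular form:
[ 1  -4      -5 ]
[ 0  41      35 ]
[ 0   0  276/41 ]
det(A) = (-1)^0 * (1) * (41) * (276/41) = 276  (0 row swaps -> sign +1)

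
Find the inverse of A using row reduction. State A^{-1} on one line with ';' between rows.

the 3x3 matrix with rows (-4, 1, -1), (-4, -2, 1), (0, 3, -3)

inverse = [-1/4 0 1/12; 1 -1 -2/3; 1 -1 -1]

Gauss-Jordan on [A | I]:
R1 <- (1/-4)*R1:  [    1  -1/4   1/4  |  -1/4     0     0 ]
R2 <- R2 - (-4)*R1:  [  0  -3   2  |  -1   1   0 ]
R2 <- (1/-3)*R2:  [    0     1  -2/3  |   1/3  -1/3     0 ]
R1 <- R1 - (-1/4)*R2:  [     1      0   1/12  |   -1/6  -1/12      0 ]
R3 <- R3 - (3)*R2:  [  0   0  -1  |  -1   1   1 ]
R3 <- (1/-1)*R3:  [  0   0   1  |   1  -1  -1 ]
R1 <- R1 - (1/12)*R3:  [    1     0     0  |  -1/4     0  1/12 ]
R2 <- R2 - (-2/3)*R3:  [    0     1     0  |     1    -1  -2/3 ]
Right block of [I | A^{-1}] is the inverse:
[ -1/4   0  1/12 ]
[    1  -1  -2/3 ]
[    1  -1    -1 ]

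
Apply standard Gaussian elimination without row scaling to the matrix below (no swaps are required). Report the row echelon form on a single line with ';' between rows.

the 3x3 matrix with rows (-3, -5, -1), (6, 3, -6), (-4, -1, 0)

REF = [-3 -5 -1; 0 -7 -8; 0 0 -36/7]

Forward elimination:
R2 <- R2 - (-2)*R1:  [  0  -7  -8 ]
R3 <- R3 - (4/3)*R1:  [    0  17/3   4/3 ]
R3 <- R3 - (-17/21)*R2:  [     0      0  -36/7 ]
Row echelon form:
[ -3  -5     -1 ]
[  0  -7     -8 ]
[  0   0  -36/7 ]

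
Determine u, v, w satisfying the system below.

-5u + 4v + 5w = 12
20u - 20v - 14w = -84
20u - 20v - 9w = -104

Forward elimination on [A|b]:
R2 <- R2 - (-4)*R1:  [   0   -4    6  -36 ]
R3 <- R3 - (-4)*R1:  [   0   -4   11  -56 ]
R3 <- R3 - (1)*R2:  [   0    0    5  -20 ]
Row echelon form:
[ -5   4  5  |   12 ]
[  0  -4  6  |  -36 ]
[  0   0  5  |  -20 ]
Back-substitution:
w = (-20) / 5 = -4
v = (-36 - (6)*(-4)) / -4 = 3
u = (12 - (4)*(3) - (5)*(-4)) / -5 = -4

(-4, 3, -4)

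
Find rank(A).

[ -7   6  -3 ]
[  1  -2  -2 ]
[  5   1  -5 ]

Row reduction:
R2 <- R2 - (-1/7)*R1:  [     0   -8/7  -17/7 ]
R3 <- R3 - (-5/7)*R1:  [     0   37/7  -50/7 ]
R3 <- R3 - (-37/8)*R2:  [      0       0  -147/8 ]
Row echelon form:
[ -7     6      -3 ]
[  0  -8/7   -17/7 ]
[  0     0  -147/8 ]
Nonzero rows / pivot columns: 3

rank(A) = 3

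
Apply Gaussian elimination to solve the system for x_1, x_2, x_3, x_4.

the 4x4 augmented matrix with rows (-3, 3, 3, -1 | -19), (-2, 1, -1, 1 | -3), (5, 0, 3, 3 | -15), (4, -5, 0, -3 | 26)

(0, -4, -3, -2)

Forward elimination on [A|b]:
R2 <- R2 - (2/3)*R1:  [    0    -1    -3   5/3  29/3 ]
R3 <- R3 - (-5/3)*R1:  [      0       5       8     4/3  -140/3 ]
R4 <- R4 - (-4/3)*R1:  [     0     -1      4  -13/3    2/3 ]
R3 <- R3 - (-5)*R2:  [    0     0    -7  29/3   5/3 ]
R4 <- R4 - (1)*R2:  [  0   0   7  -6  -9 ]
R4 <- R4 - (-1)*R3:  [     0      0      0   11/3  -22/3 ]
Row echelon form:
[ -3   3   3    -1  |    -19 ]
[  0  -1  -3   5/3  |   29/3 ]
[  0   0  -7  29/3  |    5/3 ]
[  0   0   0  11/3  |  -22/3 ]
Back-substitution:
x_4 = (-22/3) / (11/3) = -2
x_3 = (5/3 - (29/3)*(-2)) / -7 = -3
x_2 = (29/3 - (-3)*(-3) - (5/3)*(-2)) / -1 = -4
x_1 = (-19 - (3)*(-4) - (3)*(-3) - (-1)*(-2)) / -3 = 0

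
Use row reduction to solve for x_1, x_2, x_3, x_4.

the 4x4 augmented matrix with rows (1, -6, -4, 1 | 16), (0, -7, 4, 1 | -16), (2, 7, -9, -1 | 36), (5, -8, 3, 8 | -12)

(0, 0, -4, 0)

Forward elimination on [A|b]:
R3 <- R3 - (2)*R1:  [  0  19  -1  -3   4 ]
R4 <- R4 - (5)*R1:  [   0   22   23    3  -92 ]
R3 <- R3 - (-19/7)*R2:  [      0       0    69/7    -2/7  -276/7 ]
R4 <- R4 - (-22/7)*R2:  [      0       0   249/7    43/7  -996/7 ]
R4 <- R4 - (83/23)*R3:  [      0       0       0  165/23       0 ]
Row echelon form:
[ 1  -6    -4       1  |      16 ]
[ 0  -7     4       1  |     -16 ]
[ 0   0  69/7    -2/7  |  -276/7 ]
[ 0   0     0  165/23  |       0 ]
Back-substitution:
x_4 = (0) / (165/23) = 0
x_3 = (-276/7 - (-2/7)*(0)) / (69/7) = -4
x_2 = (-16 - (4)*(-4) - (1)*(0)) / -7 = 0
x_1 = (16 - (-6)*(0) - (-4)*(-4) - (1)*(0)) / 1 = 0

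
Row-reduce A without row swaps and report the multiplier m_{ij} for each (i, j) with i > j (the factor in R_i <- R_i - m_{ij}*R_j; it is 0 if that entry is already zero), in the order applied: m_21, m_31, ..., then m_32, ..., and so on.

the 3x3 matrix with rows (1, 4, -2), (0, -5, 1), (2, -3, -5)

multipliers: 0, 2, 11/5

Forward elimination:
R2: entry in column 1 is already 0 -> m_{21} = 0 (no row operation needed)
R3 <- R3 - (2)*R1:  [   0  -11   -1 ]
R3 <- R3 - (11/5)*R2:  [     0      0  -16/5 ]
Multipliers (in order of application): m_{21} = 0, m_{31} = 2, m_{32} = 11/5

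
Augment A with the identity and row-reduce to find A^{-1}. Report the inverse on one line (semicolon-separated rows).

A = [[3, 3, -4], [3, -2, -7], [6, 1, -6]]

Gauss-Jordan on [A | I]:
R1 <- (1/3)*R1:  [    1     1  -4/3  |   1/3     0     0 ]
R2 <- R2 - (3)*R1:  [  0  -5  -3  |  -1   1   0 ]
R3 <- R3 - (6)*R1:  [  0  -5   2  |  -2   0   1 ]
R2 <- (1/-5)*R2:  [    0     1   3/5  |   1/5  -1/5     0 ]
R1 <- R1 - (1)*R2:  [      1       0  -29/15  |    2/15     1/5       0 ]
R3 <- R3 - (-5)*R2:  [  0   0   5  |  -1  -1   1 ]
R3 <- (1/5)*R3:  [    0     0     1  |  -1/5  -1/5   1/5 ]
R1 <- R1 - (-29/15)*R3:  [      1       0       0  |  -19/75  -14/75   29/75 ]
R2 <- R2 - (3/5)*R3:  [     0      1      0  |   8/25  -2/25  -3/25 ]
Right block of [I | A^{-1}] is the inverse:
[ -19/75  -14/75  29/75 ]
[   8/25   -2/25  -3/25 ]
[   -1/5    -1/5    1/5 ]

inverse = [-19/75 -14/75 29/75; 8/25 -2/25 -3/25; -1/5 -1/5 1/5]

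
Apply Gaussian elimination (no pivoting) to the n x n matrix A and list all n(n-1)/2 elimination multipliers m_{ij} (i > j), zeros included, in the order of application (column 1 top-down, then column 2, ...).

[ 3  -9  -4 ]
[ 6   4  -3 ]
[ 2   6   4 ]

multipliers: 2, 2/3, 6/11

Forward elimination:
R2 <- R2 - (2)*R1:  [  0  22   5 ]
R3 <- R3 - (2/3)*R1:  [    0    12  20/3 ]
R3 <- R3 - (6/11)*R2:  [      0       0  130/33 ]
Multipliers (in order of application): m_{21} = 2, m_{31} = 2/3, m_{32} = 6/11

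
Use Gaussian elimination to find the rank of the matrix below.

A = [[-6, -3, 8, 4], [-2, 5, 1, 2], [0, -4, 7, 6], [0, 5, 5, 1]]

Row reduction:
R2 <- R2 - (1/3)*R1:  [    0     6  -5/3   2/3 ]
R3 <- R3 - (-2/3)*R2:  [    0     0  53/9  58/9 ]
R4 <- R4 - (5/6)*R2:  [      0       0  115/18     4/9 ]
R4 <- R4 - (115/106)*R3:  [       0        0        0  -347/53 ]
Row echelon form:
[ -6  -3     8        4 ]
[  0   6  -5/3      2/3 ]
[  0   0  53/9     58/9 ]
[  0   0     0  -347/53 ]
Nonzero rows / pivot columns: 4

rank(A) = 4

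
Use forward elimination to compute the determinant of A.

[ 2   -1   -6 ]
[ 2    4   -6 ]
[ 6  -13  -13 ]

Forward elimination:
R2 <- R2 - (1)*R1:  [ 0  5  0 ]
R3 <- R3 - (3)*R1:  [   0  -10    5 ]
R3 <- R3 - (-2)*R2:  [ 0  0  5 ]
Upper-triangular form:
[ 2  -1  -6 ]
[ 0   5   0 ]
[ 0   0   5 ]
det(A) = (-1)^0 * (2) * (5) * (5) = 50  (0 row swaps -> sign +1)

det(A) = 50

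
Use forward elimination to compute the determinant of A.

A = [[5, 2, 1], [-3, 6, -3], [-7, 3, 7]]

Forward elimination:
R2 <- R2 - (-3/5)*R1:  [     0   36/5  -12/5 ]
R3 <- R3 - (-7/5)*R1:  [    0  29/5  42/5 ]
R3 <- R3 - (29/36)*R2:  [    0     0  31/3 ]
Upper-triangular form:
[ 5     2      1 ]
[ 0  36/5  -12/5 ]
[ 0     0   31/3 ]
det(A) = (-1)^0 * (5) * (36/5) * (31/3) = 372  (0 row swaps -> sign +1)

det(A) = 372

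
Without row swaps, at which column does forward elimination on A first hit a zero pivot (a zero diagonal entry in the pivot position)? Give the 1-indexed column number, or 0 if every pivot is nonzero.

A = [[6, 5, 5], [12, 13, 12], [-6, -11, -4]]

first zero-pivot column = 0

Naive forward elimination:
R2 <- R2 - (2)*R1:  [ 0  3  2 ]
R3 <- R3 - (-1)*R1:  [  0  -6   1 ]
R3 <- R3 - (-2)*R2:  [ 0  0  5 ]
All pivots nonzero; naive elimination completes without hitting a zero pivot.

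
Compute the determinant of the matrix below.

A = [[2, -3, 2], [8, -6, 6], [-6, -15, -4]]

Forward elimination:
R2 <- R2 - (4)*R1:  [  0   6  -2 ]
R3 <- R3 - (-3)*R1:  [   0  -24    2 ]
R3 <- R3 - (-4)*R2:  [  0   0  -6 ]
Upper-triangular form:
[ 2  -3   2 ]
[ 0   6  -2 ]
[ 0   0  -6 ]
det(A) = (-1)^0 * (2) * (6) * (-6) = -72  (0 row swaps -> sign +1)

det(A) = -72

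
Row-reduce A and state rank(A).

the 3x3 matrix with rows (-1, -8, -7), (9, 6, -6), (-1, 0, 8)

Row reduction:
R2 <- R2 - (-9)*R1:  [   0  -66  -69 ]
R3 <- R3 - (1)*R1:  [  0   8  15 ]
R3 <- R3 - (-4/33)*R2:  [     0      0  73/11 ]
Row echelon form:
[ -1   -8     -7 ]
[  0  -66    -69 ]
[  0    0  73/11 ]
Nonzero rows / pivot columns: 3

rank(A) = 3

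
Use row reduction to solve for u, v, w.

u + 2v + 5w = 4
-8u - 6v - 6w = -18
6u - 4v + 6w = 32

Forward elimination on [A|b]:
R2 <- R2 - (-8)*R1:  [  0  10  34  14 ]
R3 <- R3 - (6)*R1:  [   0  -16  -24    8 ]
R3 <- R3 - (-8/5)*R2:  [     0      0  152/5  152/5 ]
Row echelon form:
[ 1   2      5  |      4 ]
[ 0  10     34  |     14 ]
[ 0   0  152/5  |  152/5 ]
Back-substitution:
w = (152/5) / (152/5) = 1
v = (14 - (34)*(1)) / 10 = -2
u = (4 - (2)*(-2) - (5)*(1)) / 1 = 3

(3, -2, 1)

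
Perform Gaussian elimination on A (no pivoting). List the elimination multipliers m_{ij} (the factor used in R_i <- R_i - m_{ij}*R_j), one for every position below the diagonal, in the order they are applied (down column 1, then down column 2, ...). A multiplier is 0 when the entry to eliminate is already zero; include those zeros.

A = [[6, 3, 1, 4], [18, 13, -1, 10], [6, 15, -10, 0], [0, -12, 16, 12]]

multipliers: 3, 1, 0, 3, -3, 4

Forward elimination:
R2 <- R2 - (3)*R1:  [  0   4  -4  -2 ]
R3 <- R3 - (1)*R1:  [   0   12  -11   -4 ]
R4: entry in column 1 is already 0 -> m_{41} = 0 (no row operation needed)
R3 <- R3 - (3)*R2:  [ 0  0  1  2 ]
R4 <- R4 - (-3)*R2:  [ 0  0  4  6 ]
R4 <- R4 - (4)*R3:  [  0   0   0  -2 ]
Multipliers (in order of application): m_{21} = 3, m_{31} = 1, m_{41} = 0, m_{32} = 3, m_{42} = -3, m_{43} = 4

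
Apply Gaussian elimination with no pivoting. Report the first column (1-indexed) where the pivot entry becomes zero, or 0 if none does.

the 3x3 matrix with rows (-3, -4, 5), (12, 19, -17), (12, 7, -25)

Naive forward elimination:
R2 <- R2 - (-4)*R1:  [ 0  3  3 ]
R3 <- R3 - (-4)*R1:  [  0  -9  -5 ]
R3 <- R3 - (-3)*R2:  [ 0  0  4 ]
All pivots nonzero; naive elimination completes without hitting a zero pivot.

first zero-pivot column = 0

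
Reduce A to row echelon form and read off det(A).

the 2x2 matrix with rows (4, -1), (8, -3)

Forward elimination:
R2 <- R2 - (2)*R1:  [  0  -1 ]
Upper-triangular form:
[ 4  -1 ]
[ 0  -1 ]
det(A) = (-1)^0 * (4) * (-1) = -4  (0 row swaps -> sign +1)

det(A) = -4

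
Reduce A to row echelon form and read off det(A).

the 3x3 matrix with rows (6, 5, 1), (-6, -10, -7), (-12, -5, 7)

det(A) = -90

Forward elimination:
R2 <- R2 - (-1)*R1:  [  0  -5  -6 ]
R3 <- R3 - (-2)*R1:  [ 0  5  9 ]
R3 <- R3 - (-1)*R2:  [ 0  0  3 ]
Upper-triangular form:
[ 6   5   1 ]
[ 0  -5  -6 ]
[ 0   0   3 ]
det(A) = (-1)^0 * (6) * (-5) * (3) = -90  (0 row swaps -> sign +1)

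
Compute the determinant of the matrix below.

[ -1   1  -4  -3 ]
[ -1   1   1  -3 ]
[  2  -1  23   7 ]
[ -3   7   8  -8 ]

det(A) = -15

Forward elimination:
R2 <- R2 - (1)*R1:  [ 0  0  5  0 ]
R3 <- R3 - (-2)*R1:  [  0   1  15   1 ]
R4 <- R4 - (3)*R1:  [  0   4  20   1 ]
R2 <-> R3   (pivot in column 2 was zero)
[ -1  1  -4  -3 ]
[  0  1  15   1 ]
[  0  0   5   0 ]
[  0  4  20   1 ]
R4 <- R4 - (4)*R2:  [   0    0  -40   -3 ]
R4 <- R4 - (-8)*R3:  [  0   0   0  -3 ]
Upper-triangular form:
[ -1  1  -4  -3 ]
[  0  1  15   1 ]
[  0  0   5   0 ]
[  0  0   0  -3 ]
det(A) = (-1)^1 * (-1) * (1) * (5) * (-3) = -15  (1 row swap -> sign -1)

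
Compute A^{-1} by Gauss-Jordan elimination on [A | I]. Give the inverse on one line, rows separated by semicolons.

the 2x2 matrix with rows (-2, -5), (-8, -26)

inverse = [-13/6 5/12; 2/3 -1/6]

Gauss-Jordan on [A | I]:
R1 <- (1/-2)*R1:  [    1   5/2  |  -1/2     0 ]
R2 <- R2 - (-8)*R1:  [  0  -6  |  -4   1 ]
R2 <- (1/-6)*R2:  [    0     1  |   2/3  -1/6 ]
R1 <- R1 - (5/2)*R2:  [     1      0  |  -13/6   5/12 ]
Right block of [I | A^{-1}] is the inverse:
[ -13/6  5/12 ]
[   2/3  -1/6 ]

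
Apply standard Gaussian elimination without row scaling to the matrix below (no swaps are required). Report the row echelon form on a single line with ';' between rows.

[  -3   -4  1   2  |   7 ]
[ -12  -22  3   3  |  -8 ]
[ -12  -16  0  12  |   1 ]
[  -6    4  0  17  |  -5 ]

REF = [-3 -4 1 2 7; 0 -6 -1 -5 -36; 0 0 -4 4 -27; 0 0 0 -1 -64]

Forward elimination:
R2 <- R2 - (4)*R1:  [   0   -6   -1   -5  -36 ]
R3 <- R3 - (4)*R1:  [   0    0   -4    4  -27 ]
R4 <- R4 - (2)*R1:  [   0   12   -2   13  -19 ]
R4 <- R4 - (-2)*R2:  [   0    0   -4    3  -91 ]
R4 <- R4 - (1)*R3:  [   0    0    0   -1  -64 ]
Row echelon form:
[ -3  -4   1   2  |    7 ]
[  0  -6  -1  -5  |  -36 ]
[  0   0  -4   4  |  -27 ]
[  0   0   0  -1  |  -64 ]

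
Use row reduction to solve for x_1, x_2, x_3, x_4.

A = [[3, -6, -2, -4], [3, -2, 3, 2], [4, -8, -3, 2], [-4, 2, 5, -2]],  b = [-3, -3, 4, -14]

Forward elimination on [A|b]:
R2 <- R2 - (1)*R1:  [ 0  4  5  6  0 ]
R3 <- R3 - (4/3)*R1:  [    0     0  -1/3  22/3     8 ]
R4 <- R4 - (-4/3)*R1:  [     0     -6    7/3  -22/3    -18 ]
R4 <- R4 - (-3/2)*R2:  [    0     0  59/6   5/3   -18 ]
R4 <- R4 - (-59/2)*R3:  [   0    0    0  218  218 ]
Row echelon form:
[ 3  -6    -2    -4  |   -3 ]
[ 0   4     5     6  |    0 ]
[ 0   0  -1/3  22/3  |    8 ]
[ 0   0     0   218  |  218 ]
Back-substitution:
x_4 = (218) / 218 = 1
x_3 = (8 - (22/3)*(1)) / (-1/3) = -2
x_2 = (0 - (5)*(-2) - (6)*(1)) / 4 = 1
x_1 = (-3 - (-6)*(1) - (-2)*(-2) - (-4)*(1)) / 3 = 1

(1, 1, -2, 1)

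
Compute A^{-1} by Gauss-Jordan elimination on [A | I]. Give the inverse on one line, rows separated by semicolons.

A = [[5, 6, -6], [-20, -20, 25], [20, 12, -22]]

Gauss-Jordan on [A | I]:
R1 <- (1/5)*R1:  [    1   6/5  -6/5  |   1/5     0     0 ]
R2 <- R2 - (-20)*R1:  [ 0  4  1  |  4  1  0 ]
R3 <- R3 - (20)*R1:  [   0  -12    2  |   -4    0    1 ]
R2 <- (1/4)*R2:  [   0    1  1/4  |    1  1/4    0 ]
R1 <- R1 - (6/5)*R2:  [     1      0   -3/2  |     -1  -3/10      0 ]
R3 <- R3 - (-12)*R2:  [ 0  0  5  |  8  3  1 ]
R3 <- (1/5)*R3:  [   0    0    1  |  8/5  3/5  1/5 ]
R1 <- R1 - (-3/2)*R3:  [    1     0     0  |   7/5   3/5  3/10 ]
R2 <- R2 - (1/4)*R3:  [     0      1      0  |    3/5   1/10  -1/20 ]
Right block of [I | A^{-1}] is the inverse:
[ 7/5   3/5   3/10 ]
[ 3/5  1/10  -1/20 ]
[ 8/5   3/5    1/5 ]

inverse = [7/5 3/5 3/10; 3/5 1/10 -1/20; 8/5 3/5 1/5]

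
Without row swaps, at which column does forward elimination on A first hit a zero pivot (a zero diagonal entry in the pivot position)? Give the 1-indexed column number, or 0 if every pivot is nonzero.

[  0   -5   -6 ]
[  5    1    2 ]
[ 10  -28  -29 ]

Naive forward elimination:
Pivot entry (1,1) is zero but row 2 has 5 in column 1 -> naive elimination stops; a row interchange (e.g. R1 <-> R2) would be required here.

first zero-pivot column = 1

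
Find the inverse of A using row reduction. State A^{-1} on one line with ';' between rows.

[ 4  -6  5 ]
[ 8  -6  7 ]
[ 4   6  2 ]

inverse = [-3/4 7/12 -1/6; 1/6 -1/6 1/6; 1 -2/3 1/3]

Gauss-Jordan on [A | I]:
R1 <- (1/4)*R1:  [    1  -3/2   5/4  |   1/4     0     0 ]
R2 <- R2 - (8)*R1:  [  0   6  -3  |  -2   1   0 ]
R3 <- R3 - (4)*R1:  [  0  12  -3  |  -1   0   1 ]
R2 <- (1/6)*R2:  [    0     1  -1/2  |  -1/3   1/6     0 ]
R1 <- R1 - (-3/2)*R2:  [    1     0   1/2  |  -1/4   1/4     0 ]
R3 <- R3 - (12)*R2:  [  0   0   3  |   3  -2   1 ]
R3 <- (1/3)*R3:  [    0     0     1  |     1  -2/3   1/3 ]
R1 <- R1 - (1/2)*R3:  [    1     0     0  |  -3/4  7/12  -1/6 ]
R2 <- R2 - (-1/2)*R3:  [    0     1     0  |   1/6  -1/6   1/6 ]
Right block of [I | A^{-1}] is the inverse:
[ -3/4  7/12  -1/6 ]
[  1/6  -1/6   1/6 ]
[    1  -2/3   1/3 ]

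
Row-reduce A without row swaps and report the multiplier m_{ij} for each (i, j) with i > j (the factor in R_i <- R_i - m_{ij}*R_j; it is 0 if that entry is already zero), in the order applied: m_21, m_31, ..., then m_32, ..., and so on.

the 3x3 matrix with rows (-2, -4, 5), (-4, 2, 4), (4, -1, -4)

Forward elimination:
R2 <- R2 - (2)*R1:  [  0  10  -6 ]
R3 <- R3 - (-2)*R1:  [  0  -9   6 ]
R3 <- R3 - (-9/10)*R2:  [   0    0  3/5 ]
Multipliers (in order of application): m_{21} = 2, m_{31} = -2, m_{32} = -9/10

multipliers: 2, -2, -9/10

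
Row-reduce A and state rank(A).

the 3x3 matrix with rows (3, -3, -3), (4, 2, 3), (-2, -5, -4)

Row reduction:
R2 <- R2 - (4/3)*R1:  [ 0  6  7 ]
R3 <- R3 - (-2/3)*R1:  [  0  -7  -6 ]
R3 <- R3 - (-7/6)*R2:  [    0     0  13/6 ]
Row echelon form:
[ 3  -3    -3 ]
[ 0   6     7 ]
[ 0   0  13/6 ]
Nonzero rows / pivot columns: 3

rank(A) = 3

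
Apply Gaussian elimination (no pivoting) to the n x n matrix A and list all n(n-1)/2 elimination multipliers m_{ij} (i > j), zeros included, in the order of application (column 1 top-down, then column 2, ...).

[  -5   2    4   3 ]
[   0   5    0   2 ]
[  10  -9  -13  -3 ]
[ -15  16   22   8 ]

multipliers: 0, -2, 3, -1, 2, -2

Forward elimination:
R2: entry in column 1 is already 0 -> m_{21} = 0 (no row operation needed)
R3 <- R3 - (-2)*R1:  [  0  -5  -5   3 ]
R4 <- R4 - (3)*R1:  [  0  10  10  -1 ]
R3 <- R3 - (-1)*R2:  [  0   0  -5   5 ]
R4 <- R4 - (2)*R2:  [  0   0  10  -5 ]
R4 <- R4 - (-2)*R3:  [ 0  0  0  5 ]
Multipliers (in order of application): m_{21} = 0, m_{31} = -2, m_{41} = 3, m_{32} = -1, m_{42} = 2, m_{43} = -2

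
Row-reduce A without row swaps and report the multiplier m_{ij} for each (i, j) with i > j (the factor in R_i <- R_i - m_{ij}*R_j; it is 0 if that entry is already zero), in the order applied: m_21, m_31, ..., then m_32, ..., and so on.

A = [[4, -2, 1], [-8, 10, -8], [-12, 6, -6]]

Forward elimination:
R2 <- R2 - (-2)*R1:  [  0   6  -6 ]
R3 <- R3 - (-3)*R1:  [  0   0  -3 ]
R3: entry in column 2 is already 0 -> m_{32} = 0 (no row operation needed)
Multipliers (in order of application): m_{21} = -2, m_{31} = -3, m_{32} = 0

multipliers: -2, -3, 0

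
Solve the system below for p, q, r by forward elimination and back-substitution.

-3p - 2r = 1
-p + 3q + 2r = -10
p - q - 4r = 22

(3, 1, -5)

Forward elimination on [A|b]:
R2 <- R2 - (1/3)*R1:  [     0      3    8/3  -31/3 ]
R3 <- R3 - (-1/3)*R1:  [     0     -1  -14/3   67/3 ]
R3 <- R3 - (-1/3)*R2:  [     0      0  -34/9  170/9 ]
Row echelon form:
[ -3  0     -2  |      1 ]
[  0  3    8/3  |  -31/3 ]
[  0  0  -34/9  |  170/9 ]
Back-substitution:
r = (170/9) / (-34/9) = -5
q = (-31/3 - (8/3)*(-5)) / 3 = 1
p = (1 - (-2)*(-5)) / -3 = 3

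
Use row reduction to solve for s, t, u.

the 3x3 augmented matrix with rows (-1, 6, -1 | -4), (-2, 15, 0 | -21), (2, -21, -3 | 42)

Forward elimination on [A|b]:
R2 <- R2 - (2)*R1:  [   0    3    2  -13 ]
R3 <- R3 - (-2)*R1:  [  0  -9  -5  34 ]
R3 <- R3 - (-3)*R2:  [  0   0   1  -5 ]
Row echelon form:
[ -1  6  -1  |   -4 ]
[  0  3   2  |  -13 ]
[  0  0   1  |   -5 ]
Back-substitution:
u = (-5) / 1 = -5
t = (-13 - (2)*(-5)) / 3 = -1
s = (-4 - (6)*(-1) - (-1)*(-5)) / -1 = 3

(3, -1, -5)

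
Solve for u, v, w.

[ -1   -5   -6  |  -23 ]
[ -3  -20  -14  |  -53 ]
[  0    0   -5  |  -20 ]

Forward elimination on [A|b]:
R2 <- R2 - (3)*R1:  [  0  -5   4  16 ]
Row echelon form:
[ -1  -5  -6  |  -23 ]
[  0  -5   4  |   16 ]
[  0   0  -5  |  -20 ]
Back-substitution:
w = (-20) / -5 = 4
v = (16 - (4)*(4)) / -5 = 0
u = (-23 - (-5)*(0) - (-6)*(4)) / -1 = -1

(-1, 0, 4)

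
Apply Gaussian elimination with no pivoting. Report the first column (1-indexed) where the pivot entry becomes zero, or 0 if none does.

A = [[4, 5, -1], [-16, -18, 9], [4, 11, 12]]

first zero-pivot column = 0

Naive forward elimination:
R2 <- R2 - (-4)*R1:  [ 0  2  5 ]
R3 <- R3 - (1)*R1:  [  0   6  13 ]
R3 <- R3 - (3)*R2:  [  0   0  -2 ]
All pivots nonzero; naive elimination completes without hitting a zero pivot.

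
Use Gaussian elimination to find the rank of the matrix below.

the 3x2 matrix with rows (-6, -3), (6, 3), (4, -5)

rank(A) = 2

Row reduction:
R2 <- R2 - (-1)*R1:  [ 0  0 ]
R3 <- R3 - (-2/3)*R1:  [  0  -7 ]
R2 <-> R3   (pivot in column 2 was zero)
[ -6  -3 ]
[  0  -7 ]
[  0   0 ]
Row echelon form:
[ -6  -3 ]
[  0  -7 ]
[  0   0 ]
Nonzero rows / pivot columns: 2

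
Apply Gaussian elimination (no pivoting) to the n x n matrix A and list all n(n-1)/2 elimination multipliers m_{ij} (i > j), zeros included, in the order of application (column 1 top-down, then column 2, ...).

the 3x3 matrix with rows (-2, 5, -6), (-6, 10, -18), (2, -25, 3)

multipliers: 3, -1, 4

Forward elimination:
R2 <- R2 - (3)*R1:  [  0  -5   0 ]
R3 <- R3 - (-1)*R1:  [   0  -20   -3 ]
R3 <- R3 - (4)*R2:  [  0   0  -3 ]
Multipliers (in order of application): m_{21} = 3, m_{31} = -1, m_{32} = 4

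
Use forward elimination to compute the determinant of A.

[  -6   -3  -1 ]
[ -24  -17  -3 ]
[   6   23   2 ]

det(A) = 150

Forward elimination:
R2 <- R2 - (4)*R1:  [  0  -5   1 ]
R3 <- R3 - (-1)*R1:  [  0  20   1 ]
R3 <- R3 - (-4)*R2:  [ 0  0  5 ]
Upper-triangular form:
[ -6  -3  -1 ]
[  0  -5   1 ]
[  0   0   5 ]
det(A) = (-1)^0 * (-6) * (-5) * (5) = 150  (0 row swaps -> sign +1)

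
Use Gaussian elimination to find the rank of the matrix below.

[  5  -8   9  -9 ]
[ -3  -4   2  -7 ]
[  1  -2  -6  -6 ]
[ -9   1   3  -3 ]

Row reduction:
R2 <- R2 - (-3/5)*R1:  [     0  -44/5   37/5  -62/5 ]
R3 <- R3 - (1/5)*R1:  [     0   -2/5  -39/5  -21/5 ]
R4 <- R4 - (-9/5)*R1:  [     0  -67/5   96/5  -96/5 ]
R3 <- R3 - (1/22)*R2:  [       0        0  -179/22   -40/11 ]
R4 <- R4 - (67/44)*R2:  [      0       0  349/44   -7/22 ]
R4 <- R4 - (-349/358)*R3:  [         0          0          0  -1383/358 ]
Row echelon form:
[ 5     -8        9         -9 ]
[ 0  -44/5     37/5      -62/5 ]
[ 0      0  -179/22     -40/11 ]
[ 0      0        0  -1383/358 ]
Nonzero rows / pivot columns: 4

rank(A) = 4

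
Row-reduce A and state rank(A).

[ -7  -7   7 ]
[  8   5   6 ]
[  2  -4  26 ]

rank(A) = 2

Row reduction:
R2 <- R2 - (-8/7)*R1:  [  0  -3  14 ]
R3 <- R3 - (-2/7)*R1:  [  0  -6  28 ]
R3 <- R3 - (2)*R2:  [ 0  0  0 ]
Row echelon form:
[ -7  -7   7 ]
[  0  -3  14 ]
[  0   0   0 ]
Nonzero rows / pivot columns: 2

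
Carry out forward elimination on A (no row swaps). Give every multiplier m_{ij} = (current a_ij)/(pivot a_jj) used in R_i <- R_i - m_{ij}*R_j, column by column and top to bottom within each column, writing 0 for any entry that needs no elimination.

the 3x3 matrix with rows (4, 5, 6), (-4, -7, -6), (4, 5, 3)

multipliers: -1, 1, 0

Forward elimination:
R2 <- R2 - (-1)*R1:  [  0  -2   0 ]
R3 <- R3 - (1)*R1:  [  0   0  -3 ]
R3: entry in column 2 is already 0 -> m_{32} = 0 (no row operation needed)
Multipliers (in order of application): m_{21} = -1, m_{31} = 1, m_{32} = 0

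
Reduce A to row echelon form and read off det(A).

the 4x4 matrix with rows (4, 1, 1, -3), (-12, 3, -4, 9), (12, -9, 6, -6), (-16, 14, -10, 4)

det(A) = 24

Forward elimination:
R2 <- R2 - (-3)*R1:  [  0   6  -1   0 ]
R3 <- R3 - (3)*R1:  [   0  -12    3    3 ]
R4 <- R4 - (-4)*R1:  [  0  18  -6  -8 ]
R3 <- R3 - (-2)*R2:  [ 0  0  1  3 ]
R4 <- R4 - (3)*R2:  [  0   0  -3  -8 ]
R4 <- R4 - (-3)*R3:  [ 0  0  0  1 ]
Upper-triangular form:
[ 4  1   1  -3 ]
[ 0  6  -1   0 ]
[ 0  0   1   3 ]
[ 0  0   0   1 ]
det(A) = (-1)^0 * (4) * (6) * (1) * (1) = 24  (0 row swaps -> sign +1)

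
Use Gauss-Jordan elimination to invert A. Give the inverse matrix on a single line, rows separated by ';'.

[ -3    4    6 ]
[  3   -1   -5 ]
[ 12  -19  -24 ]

inverse = [71/9 2 14/9; -4/3 0 -1/3; 5 1 1]

Gauss-Jordan on [A | I]:
R1 <- (1/-3)*R1:  [    1  -4/3    -2  |  -1/3     0     0 ]
R2 <- R2 - (3)*R1:  [ 0  3  1  |  1  1  0 ]
R3 <- R3 - (12)*R1:  [  0  -3   0  |   4   0   1 ]
R2 <- (1/3)*R2:  [   0    1  1/3  |  1/3  1/3    0 ]
R1 <- R1 - (-4/3)*R2:  [     1      0  -14/9  |    1/9    4/9      0 ]
R3 <- R3 - (-3)*R2:  [ 0  0  1  |  5  1  1 ]
R1 <- R1 - (-14/9)*R3:  [    1     0     0  |  71/9     2  14/9 ]
R2 <- R2 - (1/3)*R3:  [    0     1     0  |  -4/3     0  -1/3 ]
Right block of [I | A^{-1}] is the inverse:
[ 71/9  2  14/9 ]
[ -4/3  0  -1/3 ]
[    5  1     1 ]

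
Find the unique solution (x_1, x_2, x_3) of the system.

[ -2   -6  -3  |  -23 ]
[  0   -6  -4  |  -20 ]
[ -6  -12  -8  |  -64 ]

Forward elimination on [A|b]:
R3 <- R3 - (3)*R1:  [ 0  6  1  5 ]
R3 <- R3 - (-1)*R2:  [   0    0   -3  -15 ]
Row echelon form:
[ -2  -6  -3  |  -23 ]
[  0  -6  -4  |  -20 ]
[  0   0  -3  |  -15 ]
Back-substitution:
x_3 = (-15) / -3 = 5
x_2 = (-20 - (-4)*(5)) / -6 = 0
x_1 = (-23 - (-6)*(0) - (-3)*(5)) / -2 = 4

(4, 0, 5)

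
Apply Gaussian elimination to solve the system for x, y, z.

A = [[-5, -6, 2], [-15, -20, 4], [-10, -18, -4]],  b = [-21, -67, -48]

Forward elimination on [A|b]:
R2 <- R2 - (3)*R1:  [  0  -2  -2  -4 ]
R3 <- R3 - (2)*R1:  [  0  -6  -8  -6 ]
R3 <- R3 - (3)*R2:  [  0   0  -2   6 ]
Row echelon form:
[ -5  -6   2  |  -21 ]
[  0  -2  -2  |   -4 ]
[  0   0  -2  |    6 ]
Back-substitution:
z = (6) / -2 = -3
y = (-4 - (-2)*(-3)) / -2 = 5
x = (-21 - (-6)*(5) - (2)*(-3)) / -5 = -3

(-3, 5, -3)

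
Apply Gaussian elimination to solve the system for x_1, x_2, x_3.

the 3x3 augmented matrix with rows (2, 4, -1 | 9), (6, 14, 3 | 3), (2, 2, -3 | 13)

Forward elimination on [A|b]:
R2 <- R2 - (3)*R1:  [   0    2    6  -24 ]
R3 <- R3 - (1)*R1:  [  0  -2  -2   4 ]
R3 <- R3 - (-1)*R2:  [   0    0    4  -20 ]
Row echelon form:
[ 2  4  -1  |    9 ]
[ 0  2   6  |  -24 ]
[ 0  0   4  |  -20 ]
Back-substitution:
x_3 = (-20) / 4 = -5
x_2 = (-24 - (6)*(-5)) / 2 = 3
x_1 = (9 - (4)*(3) - (-1)*(-5)) / 2 = -4

(-4, 3, -5)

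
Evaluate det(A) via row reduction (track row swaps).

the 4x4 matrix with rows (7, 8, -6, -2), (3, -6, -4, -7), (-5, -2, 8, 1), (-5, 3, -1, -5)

Forward elimination:
R2 <- R2 - (3/7)*R1:  [     0  -66/7  -10/7  -43/7 ]
R3 <- R3 - (-5/7)*R1:  [    0  26/7  26/7  -3/7 ]
R4 <- R4 - (-5/7)*R1:  [     0   61/7  -37/7  -45/7 ]
R3 <- R3 - (-13/33)*R2:  [      0       0  104/33  -94/33 ]
R4 <- R4 - (-61/66)*R2:  [       0        0  -218/33  -799/66 ]
R4 <- R4 - (-109/52)*R3:  [       0        0        0  -235/13 ]
Upper-triangular form:
[ 7      8      -6       -2 ]
[ 0  -66/7   -10/7    -43/7 ]
[ 0      0  104/33   -94/33 ]
[ 0      0       0  -235/13 ]
det(A) = (-1)^0 * (7) * (-66/7) * (104/33) * (-235/13) = 3760  (0 row swaps -> sign +1)

det(A) = 3760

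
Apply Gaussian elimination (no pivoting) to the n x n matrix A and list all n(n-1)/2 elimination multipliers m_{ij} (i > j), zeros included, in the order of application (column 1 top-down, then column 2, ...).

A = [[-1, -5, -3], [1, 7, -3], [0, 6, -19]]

multipliers: -1, 0, 3

Forward elimination:
R2 <- R2 - (-1)*R1:  [  0   2  -6 ]
R3: entry in column 1 is already 0 -> m_{31} = 0 (no row operation needed)
R3 <- R3 - (3)*R2:  [  0   0  -1 ]
Multipliers (in order of application): m_{21} = -1, m_{31} = 0, m_{32} = 3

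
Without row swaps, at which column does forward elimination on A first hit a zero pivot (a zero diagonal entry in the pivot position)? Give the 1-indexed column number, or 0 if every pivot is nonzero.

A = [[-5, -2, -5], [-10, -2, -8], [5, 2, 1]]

Naive forward elimination:
R2 <- R2 - (2)*R1:  [ 0  2  2 ]
R3 <- R3 - (-1)*R1:  [  0   0  -4 ]
All pivots nonzero; naive elimination completes without hitting a zero pivot.

first zero-pivot column = 0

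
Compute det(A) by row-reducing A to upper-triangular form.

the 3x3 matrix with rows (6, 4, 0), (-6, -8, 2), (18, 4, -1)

det(A) = 120

Forward elimination:
R2 <- R2 - (-1)*R1:  [  0  -4   2 ]
R3 <- R3 - (3)*R1:  [  0  -8  -1 ]
R3 <- R3 - (2)*R2:  [  0   0  -5 ]
Upper-triangular form:
[ 6   4   0 ]
[ 0  -4   2 ]
[ 0   0  -5 ]
det(A) = (-1)^0 * (6) * (-4) * (-5) = 120  (0 row swaps -> sign +1)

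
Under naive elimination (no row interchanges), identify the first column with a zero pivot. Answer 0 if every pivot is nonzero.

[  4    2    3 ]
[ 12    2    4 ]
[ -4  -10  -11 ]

Naive forward elimination:
R2 <- R2 - (3)*R1:  [  0  -4  -5 ]
R3 <- R3 - (-1)*R1:  [  0  -8  -8 ]
R3 <- R3 - (2)*R2:  [ 0  0  2 ]
All pivots nonzero; naive elimination completes without hitting a zero pivot.

first zero-pivot column = 0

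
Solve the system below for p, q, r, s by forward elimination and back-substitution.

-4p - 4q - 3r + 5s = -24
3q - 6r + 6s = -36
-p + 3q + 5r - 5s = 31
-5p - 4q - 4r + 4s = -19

(-1, 0, 1, -5)

Forward elimination on [A|b]:
R3 <- R3 - (1/4)*R1:  [     0      4   23/4  -25/4     37 ]
R4 <- R4 - (5/4)*R1:  [    0     1  -1/4  -9/4    11 ]
R3 <- R3 - (4/3)*R2:  [     0      0   55/4  -57/4     85 ]
R4 <- R4 - (1/3)*R2:  [     0      0    7/4  -17/4     23 ]
R4 <- R4 - (7/55)*R3:  [       0        0        0  -134/55   134/11 ]
Row echelon form:
[ -4  -4    -3        5  |     -24 ]
[  0   3    -6        6  |     -36 ]
[  0   0  55/4    -57/4  |      85 ]
[  0   0     0  -134/55  |  134/11 ]
Back-substitution:
s = (134/11) / (-134/55) = -5
r = (85 - (-57/4)*(-5)) / (55/4) = 1
q = (-36 - (-6)*(1) - (6)*(-5)) / 3 = 0
p = (-24 - (-4)*(0) - (-3)*(1) - (5)*(-5)) / -4 = -1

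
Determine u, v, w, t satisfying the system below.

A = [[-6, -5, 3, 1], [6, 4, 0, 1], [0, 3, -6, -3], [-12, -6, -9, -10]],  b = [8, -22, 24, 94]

(-3, 0, -2, -4)

Forward elimination on [A|b]:
R2 <- R2 - (-1)*R1:  [   0   -1    3    2  -14 ]
R4 <- R4 - (2)*R1:  [   0    4  -15  -12   78 ]
R3 <- R3 - (-3)*R2:  [   0    0    3    3  -18 ]
R4 <- R4 - (-4)*R2:  [  0   0  -3  -4  22 ]
R4 <- R4 - (-1)*R3:  [  0   0   0  -1   4 ]
Row echelon form:
[ -6  -5  3   1  |    8 ]
[  0  -1  3   2  |  -14 ]
[  0   0  3   3  |  -18 ]
[  0   0  0  -1  |    4 ]
Back-substitution:
t = (4) / -1 = -4
w = (-18 - (3)*(-4)) / 3 = -2
v = (-14 - (3)*(-2) - (2)*(-4)) / -1 = 0
u = (8 - (-5)*(0) - (3)*(-2) - (1)*(-4)) / -6 = -3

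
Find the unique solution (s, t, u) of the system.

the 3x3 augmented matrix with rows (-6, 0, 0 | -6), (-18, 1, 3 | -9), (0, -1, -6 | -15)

(1, 3, 2)

Forward elimination on [A|b]:
R2 <- R2 - (3)*R1:  [ 0  1  3  9 ]
R3 <- R3 - (-1)*R2:  [  0   0  -3  -6 ]
Row echelon form:
[ -6  0   0  |  -6 ]
[  0  1   3  |   9 ]
[  0  0  -3  |  -6 ]
Back-substitution:
u = (-6) / -3 = 2
t = (9 - (3)*(2)) / 1 = 3
s = (-6) / -6 = 1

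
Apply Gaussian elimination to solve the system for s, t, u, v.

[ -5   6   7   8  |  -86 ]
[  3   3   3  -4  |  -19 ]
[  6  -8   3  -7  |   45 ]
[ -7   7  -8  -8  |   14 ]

Forward elimination on [A|b]:
R2 <- R2 - (-3/5)*R1:  [      0    33/5    36/5     4/5  -353/5 ]
R3 <- R3 - (-6/5)*R1:  [      0    -4/5    57/5    13/5  -291/5 ]
R4 <- R4 - (7/5)*R1:  [     0   -7/5  -89/5  -96/5  672/5 ]
R3 <- R3 - (-4/33)*R2:  [        0         0    135/11     89/33  -2203/33 ]
R4 <- R4 - (-7/33)*R2:  [       0        0  -179/11  -628/33  3941/33 ]
R4 <- R4 - (-179/135)*R3:  [         0          0          0  -6259/405  12518/405 ]
Row echelon form:
[ -5     6       7          8  |        -86 ]
[  0  33/5    36/5        4/5  |     -353/5 ]
[  0     0  135/11      89/33  |   -2203/33 ]
[  0     0       0  -6259/405  |  12518/405 ]
Back-substitution:
v = (12518/405) / (-6259/405) = -2
u = (-2203/33 - (89/33)*(-2)) / (135/11) = -5
t = (-353/5 - (36/5)*(-5) - (4/5)*(-2)) / (33/5) = -5
s = (-86 - (6)*(-5) - (7)*(-5) - (8)*(-2)) / -5 = 1

(1, -5, -5, -2)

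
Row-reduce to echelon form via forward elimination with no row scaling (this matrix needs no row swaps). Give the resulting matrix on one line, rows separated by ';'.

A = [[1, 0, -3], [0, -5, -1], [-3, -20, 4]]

REF = [1 0 -3; 0 -5 -1; 0 0 -1]

Forward elimination:
R3 <- R3 - (-3)*R1:  [   0  -20   -5 ]
R3 <- R3 - (4)*R2:  [  0   0  -1 ]
Row echelon form:
[ 1   0  -3 ]
[ 0  -5  -1 ]
[ 0   0  -1 ]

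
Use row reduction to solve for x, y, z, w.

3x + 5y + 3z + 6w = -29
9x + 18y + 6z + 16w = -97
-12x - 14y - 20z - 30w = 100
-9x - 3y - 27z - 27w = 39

Forward elimination on [A|b]:
R2 <- R2 - (3)*R1:  [   0    3   -3   -2  -10 ]
R3 <- R3 - (-4)*R1:  [   0    6   -8   -6  -16 ]
R4 <- R4 - (-3)*R1:  [   0   12  -18   -9  -48 ]
R3 <- R3 - (2)*R2:  [  0   0  -2  -2   4 ]
R4 <- R4 - (4)*R2:  [  0   0  -6  -1  -8 ]
R4 <- R4 - (3)*R3:  [   0    0    0    5  -20 ]
Row echelon form:
[ 3  5   3   6  |  -29 ]
[ 0  3  -3  -2  |  -10 ]
[ 0  0  -2  -2  |    4 ]
[ 0  0   0   5  |  -20 ]
Back-substitution:
w = (-20) / 5 = -4
z = (4 - (-2)*(-4)) / -2 = 2
y = (-10 - (-3)*(2) - (-2)*(-4)) / 3 = -4
x = (-29 - (5)*(-4) - (3)*(2) - (6)*(-4)) / 3 = 3

(3, -4, 2, -4)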